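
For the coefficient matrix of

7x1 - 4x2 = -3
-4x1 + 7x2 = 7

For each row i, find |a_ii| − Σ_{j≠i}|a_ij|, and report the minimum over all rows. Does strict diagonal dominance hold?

3

row 1: |7| − (4) = 3
row 2: |7| − (4) = 3
minimum over rows = 3 → strictly diagonally dominant (convergence guaranteed)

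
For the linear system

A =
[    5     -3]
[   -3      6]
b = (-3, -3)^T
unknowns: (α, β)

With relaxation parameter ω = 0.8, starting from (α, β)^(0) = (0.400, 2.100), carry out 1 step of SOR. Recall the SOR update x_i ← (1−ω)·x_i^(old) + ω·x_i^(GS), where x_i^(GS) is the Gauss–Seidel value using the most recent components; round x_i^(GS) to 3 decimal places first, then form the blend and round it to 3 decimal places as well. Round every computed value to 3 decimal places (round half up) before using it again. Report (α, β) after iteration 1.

(0.608, 0.263)

Iteration 1:
  α: GS value = (-3 - (-3)·2.100) / (5) = 0.660;  α ← (1−ω)·0.400 + ω·0.660 = 0.608
  β: GS value = (-3 - (-3)·0.608) / (6) = -0.196;  β ← (1−ω)·2.100 + ω·-0.196 = 0.263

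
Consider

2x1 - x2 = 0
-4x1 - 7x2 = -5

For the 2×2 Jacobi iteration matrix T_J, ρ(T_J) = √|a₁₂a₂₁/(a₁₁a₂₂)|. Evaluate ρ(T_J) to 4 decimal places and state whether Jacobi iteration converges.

0.5345

a₁₂a₂₁/(a₁₁a₂₂) = (-1)·(-4) / ((2)·(-7)) = -0.285714
ρ = √|-0.285714| = √0.285714 = 0.5345
ρ < 1, so Jacobi converges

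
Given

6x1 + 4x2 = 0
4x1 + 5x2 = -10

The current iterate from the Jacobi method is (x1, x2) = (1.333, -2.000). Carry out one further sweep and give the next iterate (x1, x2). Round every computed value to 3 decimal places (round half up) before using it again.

(1.333, -3.066)

One sweep:
  x1 = (0 - (4)·-2.000) / (6) = 1.333
  x2 = (-10 - (4)·1.333) / (5) = -3.066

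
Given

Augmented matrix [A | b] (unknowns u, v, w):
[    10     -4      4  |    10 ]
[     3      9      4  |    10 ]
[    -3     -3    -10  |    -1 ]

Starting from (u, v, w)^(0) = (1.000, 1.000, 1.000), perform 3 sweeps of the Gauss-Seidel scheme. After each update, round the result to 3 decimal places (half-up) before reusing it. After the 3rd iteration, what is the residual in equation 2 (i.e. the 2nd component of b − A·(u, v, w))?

0.345

Iteration 1:
  u = (10 - (-4)·1.000 - (4)·1.000) / (10) = 1.000
  v = (10 - (3)·1.000 - (4)·1.000) / (9) = 0.333
  w = (-1 - (-3)·1.000 - (-3)·0.333) / (-10) = -0.300
Iteration 2:
  u = (10 - (-4)·0.333 - (4)·-0.300) / (10) = 1.253
  v = (10 - (3)·1.253 - (4)·-0.300) / (9) = 0.827
  w = (-1 - (-3)·1.253 - (-3)·0.827) / (-10) = -0.524
Iteration 3:
  u = (10 - (-4)·0.827 - (4)·-0.524) / (10) = 1.540
  v = (10 - (3)·1.540 - (4)·-0.524) / (9) = 0.831
  w = (-1 - (-3)·1.540 - (-3)·0.831) / (-10) = -0.611
Residual b − A·x = (0.368, 0.345, 0.003)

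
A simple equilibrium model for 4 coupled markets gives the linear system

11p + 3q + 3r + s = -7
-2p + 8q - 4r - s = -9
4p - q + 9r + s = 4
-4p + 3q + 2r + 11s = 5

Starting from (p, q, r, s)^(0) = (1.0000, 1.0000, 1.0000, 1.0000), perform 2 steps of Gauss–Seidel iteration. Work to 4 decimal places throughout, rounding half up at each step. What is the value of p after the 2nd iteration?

Iteration 1:
  p = (-7 - (3)·1.0000 - (3)·1.0000 - (1)·1.0000) / (11) = -1.2727
  q = (-9 - (-2)·-1.2727 - (-4)·1.0000 - (-1)·1.0000) / (8) = -0.8182
  r = (4 - (4)·-1.2727 - (-1)·-0.8182 - (1)·1.0000) / (9) = 0.8081
  s = (5 - (-4)·-1.2727 - (3)·-0.8182 - (2)·0.8081) / (11) = 0.0680
Iteration 2:
  p = (-7 - (3)·-0.8182 - (3)·0.8081 - (1)·0.0680) / (11) = -0.6398
  q = (-9 - (-2)·-0.6398 - (-4)·0.8081 - (-1)·0.0680) / (8) = -0.8724
  r = (4 - (4)·-0.6398 - (-1)·-0.8724 - (1)·0.0680) / (9) = 0.6243
  s = (5 - (-4)·-0.6398 - (3)·-0.8724 - (2)·0.6243) / (11) = 0.3463

-0.6398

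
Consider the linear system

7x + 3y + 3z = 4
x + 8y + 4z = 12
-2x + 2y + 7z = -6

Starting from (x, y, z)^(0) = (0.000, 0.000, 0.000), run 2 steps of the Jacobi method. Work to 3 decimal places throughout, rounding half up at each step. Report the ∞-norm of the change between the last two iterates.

Iteration 1:
  x = (4 - (3)·0.000 - (3)·0.000) / (7) = 0.571
  y = (12 - (1)·0.000 - (4)·0.000) / (8) = 1.500
  z = (-6 - (-2)·0.000 - (2)·0.000) / (7) = -0.857
Iteration 2:
  x = (4 - (3)·1.500 - (3)·-0.857) / (7) = 0.296
  y = (12 - (1)·0.571 - (4)·-0.857) / (8) = 1.857
  z = (-6 - (-2)·0.571 - (2)·1.500) / (7) = -1.123
Change: (-0.275, 0.357, -0.266) → max |·| = 0.357

0.357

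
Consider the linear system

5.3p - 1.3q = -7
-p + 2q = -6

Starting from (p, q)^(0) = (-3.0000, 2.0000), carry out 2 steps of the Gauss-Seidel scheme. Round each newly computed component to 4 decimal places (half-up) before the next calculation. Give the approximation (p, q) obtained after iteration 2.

(-2.1584, -4.0792)

Iteration 1:
  p = (-7 - (-1.3)·2.0000) / (5.3) = -0.8302
  q = (-6 - (-1)·-0.8302) / (2) = -3.4151
Iteration 2:
  p = (-7 - (-1.3)·-3.4151) / (5.3) = -2.1584
  q = (-6 - (-1)·-2.1584) / (2) = -4.0792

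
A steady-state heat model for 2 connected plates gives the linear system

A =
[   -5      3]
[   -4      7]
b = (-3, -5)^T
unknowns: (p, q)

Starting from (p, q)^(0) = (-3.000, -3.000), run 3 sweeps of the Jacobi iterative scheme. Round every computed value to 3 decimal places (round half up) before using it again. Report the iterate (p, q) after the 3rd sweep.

(-0.240, -1.204)

Iteration 1:
  p = (-3 - (3)·-3.000) / (-5) = -1.200
  q = (-5 - (-4)·-3.000) / (7) = -2.429
Iteration 2:
  p = (-3 - (3)·-2.429) / (-5) = -0.857
  q = (-5 - (-4)·-1.200) / (7) = -1.400
Iteration 3:
  p = (-3 - (3)·-1.400) / (-5) = -0.240
  q = (-5 - (-4)·-0.857) / (7) = -1.204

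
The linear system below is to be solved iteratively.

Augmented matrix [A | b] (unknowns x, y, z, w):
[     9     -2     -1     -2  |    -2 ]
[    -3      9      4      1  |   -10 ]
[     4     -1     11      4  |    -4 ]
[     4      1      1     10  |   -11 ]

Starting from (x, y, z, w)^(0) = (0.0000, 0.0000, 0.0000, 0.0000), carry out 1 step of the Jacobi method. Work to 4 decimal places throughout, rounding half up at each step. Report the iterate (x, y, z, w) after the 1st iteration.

Iteration 1:
  x = (-2 - (-2)·0.0000 - (-1)·0.0000 - (-2)·0.0000) / (9) = -0.2222
  y = (-10 - (-3)·0.0000 - (4)·0.0000 - (1)·0.0000) / (9) = -1.1111
  z = (-4 - (4)·0.0000 - (-1)·0.0000 - (4)·0.0000) / (11) = -0.3636
  w = (-11 - (4)·0.0000 - (1)·0.0000 - (1)·0.0000) / (10) = -1.1000

(-0.2222, -1.1111, -0.3636, -1.1000)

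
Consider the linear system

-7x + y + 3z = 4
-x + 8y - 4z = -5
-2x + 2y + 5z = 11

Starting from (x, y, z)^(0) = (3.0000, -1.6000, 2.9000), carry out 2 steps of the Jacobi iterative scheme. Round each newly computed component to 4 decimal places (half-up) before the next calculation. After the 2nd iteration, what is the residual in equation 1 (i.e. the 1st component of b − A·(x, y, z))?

Iteration 1:
  x = (4 - (1)·-1.6000 - (3)·2.9000) / (-7) = 0.4429
  y = (-5 - (-1)·3.0000 - (-4)·2.9000) / (8) = 1.2000
  z = (11 - (-2)·3.0000 - (2)·-1.6000) / (5) = 4.0400
Iteration 2:
  x = (4 - (1)·1.2000 - (3)·4.0400) / (-7) = 1.3314
  y = (-5 - (-1)·0.4429 - (-4)·4.0400) / (8) = 1.4504
  z = (11 - (-2)·0.4429 - (2)·1.2000) / (5) = 1.8972
Residual b − A·x = (6.1778, -7.6830, 1.2760)

6.1778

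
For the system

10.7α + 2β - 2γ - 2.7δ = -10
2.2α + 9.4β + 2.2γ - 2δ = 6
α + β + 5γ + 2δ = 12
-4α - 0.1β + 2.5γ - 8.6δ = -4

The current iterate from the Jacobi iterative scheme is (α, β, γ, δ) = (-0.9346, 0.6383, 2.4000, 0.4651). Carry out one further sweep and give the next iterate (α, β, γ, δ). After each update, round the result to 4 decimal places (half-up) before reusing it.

One sweep:
  α = (-10 - (2)·0.6383 - (-2)·2.4000 - (-2.7)·0.4651) / (10.7) = -0.4879
  β = (6 - (2.2)·-0.9346 - (2.2)·2.4000 - (-2)·0.4651) / (9.4) = 0.3943
  γ = (12 - (1)·-0.9346 - (1)·0.6383 - (2)·0.4651) / (5) = 2.2732
  δ = (-4 - (-4)·-0.9346 - (-0.1)·0.6383 - (2.5)·2.4000) / (-8.6) = 1.5901

(-0.4879, 0.3943, 2.2732, 1.5901)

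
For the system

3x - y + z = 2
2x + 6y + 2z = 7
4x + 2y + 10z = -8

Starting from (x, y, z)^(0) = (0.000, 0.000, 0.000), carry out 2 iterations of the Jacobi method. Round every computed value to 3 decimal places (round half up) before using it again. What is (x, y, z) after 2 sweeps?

(1.322, 1.211, -1.300)

Iteration 1:
  x = (2 - (-1)·0.000 - (1)·0.000) / (3) = 0.667
  y = (7 - (2)·0.000 - (2)·0.000) / (6) = 1.167
  z = (-8 - (4)·0.000 - (2)·0.000) / (10) = -0.800
Iteration 2:
  x = (2 - (-1)·1.167 - (1)·-0.800) / (3) = 1.322
  y = (7 - (2)·0.667 - (2)·-0.800) / (6) = 1.211
  z = (-8 - (4)·0.667 - (2)·1.167) / (10) = -1.300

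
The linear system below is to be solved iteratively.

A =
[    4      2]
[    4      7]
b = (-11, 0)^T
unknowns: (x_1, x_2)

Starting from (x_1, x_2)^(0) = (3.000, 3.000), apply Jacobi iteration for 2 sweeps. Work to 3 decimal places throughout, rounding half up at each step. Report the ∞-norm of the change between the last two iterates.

Iteration 1:
  x_1 = (-11 - (2)·3.000) / (4) = -4.250
  x_2 = (0 - (4)·3.000) / (7) = -1.714
Iteration 2:
  x_1 = (-11 - (2)·-1.714) / (4) = -1.893
  x_2 = (0 - (4)·-4.250) / (7) = 2.429
Change: (2.357, 4.143) → max |·| = 4.143

4.143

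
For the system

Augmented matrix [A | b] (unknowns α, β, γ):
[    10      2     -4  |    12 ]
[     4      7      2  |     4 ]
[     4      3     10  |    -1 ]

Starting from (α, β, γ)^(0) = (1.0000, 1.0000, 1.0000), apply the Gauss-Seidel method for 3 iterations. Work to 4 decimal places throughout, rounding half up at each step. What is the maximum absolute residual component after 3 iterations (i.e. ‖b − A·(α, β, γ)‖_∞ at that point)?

0.0888

Iteration 1:
  α = (12 - (2)·1.0000 - (-4)·1.0000) / (10) = 1.4000
  β = (4 - (4)·1.4000 - (2)·1.0000) / (7) = -0.5143
  γ = (-1 - (4)·1.4000 - (3)·-0.5143) / (10) = -0.5057
Iteration 2:
  α = (12 - (2)·-0.5143 - (-4)·-0.5057) / (10) = 1.1006
  β = (4 - (4)·1.1006 - (2)·-0.5057) / (7) = 0.0870
  γ = (-1 - (4)·1.1006 - (3)·0.0870) / (10) = -0.5663
Iteration 3:
  α = (12 - (2)·0.0870 - (-4)·-0.5663) / (10) = 0.9561
  β = (4 - (4)·0.9561 - (2)·-0.5663) / (7) = 0.1869
  γ = (-1 - (4)·0.9561 - (3)·0.1869) / (10) = -0.5385
Residual b − A·x = (-0.0888, -0.0557, -0.0001); ∞-norm = 0.0888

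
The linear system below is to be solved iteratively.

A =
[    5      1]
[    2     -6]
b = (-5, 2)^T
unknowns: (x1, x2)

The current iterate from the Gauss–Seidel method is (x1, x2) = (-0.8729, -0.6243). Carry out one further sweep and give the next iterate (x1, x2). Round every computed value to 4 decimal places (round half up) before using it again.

One sweep:
  x1 = (-5 - (1)·-0.6243) / (5) = -0.8751
  x2 = (2 - (2)·-0.8751) / (-6) = -0.6250

(-0.8751, -0.6250)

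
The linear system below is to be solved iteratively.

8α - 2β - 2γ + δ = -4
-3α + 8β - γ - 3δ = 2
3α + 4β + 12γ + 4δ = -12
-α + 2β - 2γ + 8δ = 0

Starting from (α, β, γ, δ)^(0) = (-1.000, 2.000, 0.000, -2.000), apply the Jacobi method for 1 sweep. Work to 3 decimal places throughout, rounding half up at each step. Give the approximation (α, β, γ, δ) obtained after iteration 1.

(0.250, -0.875, -0.750, -0.625)

Iteration 1:
  α = (-4 - (-2)·2.000 - (-2)·0.000 - (1)·-2.000) / (8) = 0.250
  β = (2 - (-3)·-1.000 - (-1)·0.000 - (-3)·-2.000) / (8) = -0.875
  γ = (-12 - (3)·-1.000 - (4)·2.000 - (4)·-2.000) / (12) = -0.750
  δ = (0 - (-1)·-1.000 - (2)·2.000 - (-2)·0.000) / (8) = -0.625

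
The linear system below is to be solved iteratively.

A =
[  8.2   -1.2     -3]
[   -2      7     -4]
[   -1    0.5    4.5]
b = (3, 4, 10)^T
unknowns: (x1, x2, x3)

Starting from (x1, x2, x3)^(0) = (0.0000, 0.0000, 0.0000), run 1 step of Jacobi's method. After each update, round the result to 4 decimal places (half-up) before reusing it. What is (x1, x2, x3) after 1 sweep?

(0.3659, 0.5714, 2.2222)

Iteration 1:
  x1 = (3 - (-1.2)·0.0000 - (-3)·0.0000) / (8.2) = 0.3659
  x2 = (4 - (-2)·0.0000 - (-4)·0.0000) / (7) = 0.5714
  x3 = (10 - (-1)·0.0000 - (0.5)·0.0000) / (4.5) = 2.2222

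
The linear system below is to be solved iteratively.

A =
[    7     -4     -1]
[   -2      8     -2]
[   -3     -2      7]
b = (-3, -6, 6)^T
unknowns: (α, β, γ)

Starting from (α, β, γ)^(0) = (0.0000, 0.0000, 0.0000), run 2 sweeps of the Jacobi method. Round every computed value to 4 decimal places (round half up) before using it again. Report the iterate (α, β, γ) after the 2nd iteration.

(-0.7347, -0.6429, 0.4592)

Iteration 1:
  α = (-3 - (-4)·0.0000 - (-1)·0.0000) / (7) = -0.4286
  β = (-6 - (-2)·0.0000 - (-2)·0.0000) / (8) = -0.7500
  γ = (6 - (-3)·0.0000 - (-2)·0.0000) / (7) = 0.8571
Iteration 2:
  α = (-3 - (-4)·-0.7500 - (-1)·0.8571) / (7) = -0.7347
  β = (-6 - (-2)·-0.4286 - (-2)·0.8571) / (8) = -0.6429
  γ = (6 - (-3)·-0.4286 - (-2)·-0.7500) / (7) = 0.4592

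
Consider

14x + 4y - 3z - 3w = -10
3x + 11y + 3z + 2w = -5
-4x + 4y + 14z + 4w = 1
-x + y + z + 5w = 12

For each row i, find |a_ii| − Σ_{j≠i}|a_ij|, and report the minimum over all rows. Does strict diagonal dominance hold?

2

row 1: |14| − (4+3+3) = 4
row 2: |11| − (3+3+2) = 3
row 3: |14| − (4+4+4) = 2
row 4: |5| − (1+1+1) = 2
minimum over rows = 2 → strictly diagonally dominant (convergence guaranteed)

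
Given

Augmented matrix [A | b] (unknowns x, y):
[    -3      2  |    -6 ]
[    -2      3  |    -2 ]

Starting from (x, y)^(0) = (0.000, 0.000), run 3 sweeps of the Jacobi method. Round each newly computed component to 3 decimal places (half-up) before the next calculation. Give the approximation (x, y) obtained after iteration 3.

Iteration 1:
  x = (-6 - (2)·0.000) / (-3) = 2.000
  y = (-2 - (-2)·0.000) / (3) = -0.667
Iteration 2:
  x = (-6 - (2)·-0.667) / (-3) = 1.555
  y = (-2 - (-2)·2.000) / (3) = 0.667
Iteration 3:
  x = (-6 - (2)·0.667) / (-3) = 2.445
  y = (-2 - (-2)·1.555) / (3) = 0.370

(2.445, 0.370)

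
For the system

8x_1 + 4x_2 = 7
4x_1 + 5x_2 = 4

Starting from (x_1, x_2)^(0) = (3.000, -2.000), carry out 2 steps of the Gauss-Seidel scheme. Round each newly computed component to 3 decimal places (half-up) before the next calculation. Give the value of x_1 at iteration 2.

Iteration 1:
  x_1 = (7 - (4)·-2.000) / (8) = 1.875
  x_2 = (4 - (4)·1.875) / (5) = -0.700
Iteration 2:
  x_1 = (7 - (4)·-0.700) / (8) = 1.225
  x_2 = (4 - (4)·1.225) / (5) = -0.180

1.225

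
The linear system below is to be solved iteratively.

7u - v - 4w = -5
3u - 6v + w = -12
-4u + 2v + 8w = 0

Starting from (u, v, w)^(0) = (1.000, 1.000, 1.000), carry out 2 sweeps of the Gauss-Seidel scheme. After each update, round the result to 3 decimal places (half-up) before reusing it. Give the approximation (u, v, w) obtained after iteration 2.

Iteration 1:
  u = (-5 - (-1)·1.000 - (-4)·1.000) / (7) = 0.000
  v = (-12 - (3)·0.000 - (1)·1.000) / (-6) = 2.167
  w = (0 - (-4)·0.000 - (2)·2.167) / (8) = -0.542
Iteration 2:
  u = (-5 - (-1)·2.167 - (-4)·-0.542) / (7) = -0.714
  v = (-12 - (3)·-0.714 - (1)·-0.542) / (-6) = 1.553
  w = (0 - (-4)·-0.714 - (2)·1.553) / (8) = -0.745

(-0.714, 1.553, -0.745)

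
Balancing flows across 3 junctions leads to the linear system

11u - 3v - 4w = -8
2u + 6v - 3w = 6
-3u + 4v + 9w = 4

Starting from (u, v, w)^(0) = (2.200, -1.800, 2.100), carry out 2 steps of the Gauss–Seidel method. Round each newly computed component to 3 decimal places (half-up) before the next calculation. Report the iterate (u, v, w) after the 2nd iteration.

(-0.376, 0.782, -0.028)

Iteration 1:
  u = (-8 - (-3)·-1.800 - (-4)·2.100) / (11) = -0.455
  v = (6 - (2)·-0.455 - (-3)·2.100) / (6) = 2.202
  w = (4 - (-3)·-0.455 - (4)·2.202) / (9) = -0.686
Iteration 2:
  u = (-8 - (-3)·2.202 - (-4)·-0.686) / (11) = -0.376
  v = (6 - (2)·-0.376 - (-3)·-0.686) / (6) = 0.782
  w = (4 - (-3)·-0.376 - (4)·0.782) / (9) = -0.028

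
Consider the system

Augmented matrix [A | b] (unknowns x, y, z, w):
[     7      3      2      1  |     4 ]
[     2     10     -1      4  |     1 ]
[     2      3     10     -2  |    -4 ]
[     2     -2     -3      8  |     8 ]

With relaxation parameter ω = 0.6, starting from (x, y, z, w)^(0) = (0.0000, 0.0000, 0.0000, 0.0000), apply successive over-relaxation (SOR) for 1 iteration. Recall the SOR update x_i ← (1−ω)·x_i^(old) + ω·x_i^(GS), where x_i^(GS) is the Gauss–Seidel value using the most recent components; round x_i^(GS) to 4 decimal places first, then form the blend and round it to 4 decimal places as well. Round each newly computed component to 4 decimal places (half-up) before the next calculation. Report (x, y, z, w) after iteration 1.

(0.3428, 0.0188, -0.2845, 0.4874)

Iteration 1:
  x: GS value = (4 - (3)·0.0000 - (2)·0.0000 - (1)·0.0000) / (7) = 0.5714;  x ← (1−ω)·0.0000 + ω·0.5714 = 0.3428
  y: GS value = (1 - (2)·0.3428 - (-1)·0.0000 - (4)·0.0000) / (10) = 0.0314;  y ← (1−ω)·0.0000 + ω·0.0314 = 0.0188
  z: GS value = (-4 - (2)·0.3428 - (3)·0.0188 - (-2)·0.0000) / (10) = -0.4742;  z ← (1−ω)·0.0000 + ω·-0.4742 = -0.2845
  w: GS value = (8 - (2)·0.3428 - (-2)·0.0188 - (-3)·-0.2845) / (8) = 0.8123;  w ← (1−ω)·0.0000 + ω·0.8123 = 0.4874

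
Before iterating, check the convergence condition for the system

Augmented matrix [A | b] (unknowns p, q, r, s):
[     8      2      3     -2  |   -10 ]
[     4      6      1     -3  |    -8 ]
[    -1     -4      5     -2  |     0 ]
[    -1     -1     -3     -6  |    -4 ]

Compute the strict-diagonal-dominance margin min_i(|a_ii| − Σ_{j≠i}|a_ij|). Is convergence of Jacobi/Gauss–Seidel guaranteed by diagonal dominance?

-2

row 1: |8| − (2+3+2) = 1
row 2: |6| − (4+1+3) = -2
row 3: |5| − (1+4+2) = -2
row 4: |-6| − (1+1+3) = 1
minimum over rows = -2 → not strictly diagonally dominant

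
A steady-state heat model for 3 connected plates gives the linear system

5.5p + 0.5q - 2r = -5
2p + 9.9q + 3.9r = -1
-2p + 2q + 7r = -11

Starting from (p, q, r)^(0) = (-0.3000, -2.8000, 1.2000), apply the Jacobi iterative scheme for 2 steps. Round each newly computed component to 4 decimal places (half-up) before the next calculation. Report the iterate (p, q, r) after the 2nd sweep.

Iteration 1:
  p = (-5 - (0.5)·-2.8000 - (-2)·1.2000) / (5.5) = -0.2182
  q = (-1 - (2)·-0.3000 - (3.9)·1.2000) / (9.9) = -0.5131
  r = (-11 - (-2)·-0.3000 - (2)·-2.8000) / (7) = -0.8571
Iteration 2:
  p = (-5 - (0.5)·-0.5131 - (-2)·-0.8571) / (5.5) = -1.1741
  q = (-1 - (2)·-0.2182 - (3.9)·-0.8571) / (9.9) = 0.2807
  r = (-11 - (-2)·-0.2182 - (2)·-0.5131) / (7) = -1.4872

(-1.1741, 0.2807, -1.4872)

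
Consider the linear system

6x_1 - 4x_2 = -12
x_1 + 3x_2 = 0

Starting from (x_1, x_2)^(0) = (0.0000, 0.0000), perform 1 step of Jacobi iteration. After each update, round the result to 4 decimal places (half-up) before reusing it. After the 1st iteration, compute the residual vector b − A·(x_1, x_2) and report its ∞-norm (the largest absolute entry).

Iteration 1:
  x_1 = (-12 - (-4)·0.0000) / (6) = -2.0000
  x_2 = (0 - (1)·0.0000) / (3) = 0.0000
Residual b − A·x = (0.0000, 2.0000); ∞-norm = 2.0000

2.0000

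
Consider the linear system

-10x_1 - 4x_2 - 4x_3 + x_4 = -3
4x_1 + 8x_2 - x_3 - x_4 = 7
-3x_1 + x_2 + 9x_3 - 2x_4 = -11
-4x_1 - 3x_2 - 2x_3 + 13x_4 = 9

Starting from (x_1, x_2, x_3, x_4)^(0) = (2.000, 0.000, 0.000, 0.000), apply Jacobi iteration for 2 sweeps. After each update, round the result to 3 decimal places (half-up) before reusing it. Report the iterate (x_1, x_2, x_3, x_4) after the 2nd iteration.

Iteration 1:
  x_1 = (-3 - (-4)·0.000 - (-4)·0.000 - (1)·0.000) / (-10) = 0.300
  x_2 = (7 - (4)·2.000 - (-1)·0.000 - (-1)·0.000) / (8) = -0.125
  x_3 = (-11 - (-3)·2.000 - (1)·0.000 - (-2)·0.000) / (9) = -0.556
  x_4 = (9 - (-4)·2.000 - (-3)·0.000 - (-2)·0.000) / (13) = 1.308
Iteration 2:
  x_1 = (-3 - (-4)·-0.125 - (-4)·-0.556 - (1)·1.308) / (-10) = 0.703
  x_2 = (7 - (4)·0.300 - (-1)·-0.556 - (-1)·1.308) / (8) = 0.819
  x_3 = (-11 - (-3)·0.300 - (1)·-0.125 - (-2)·1.308) / (9) = -0.818
  x_4 = (9 - (-4)·0.300 - (-3)·-0.125 - (-2)·-0.556) / (13) = 0.670

(0.703, 0.819, -0.818, 0.670)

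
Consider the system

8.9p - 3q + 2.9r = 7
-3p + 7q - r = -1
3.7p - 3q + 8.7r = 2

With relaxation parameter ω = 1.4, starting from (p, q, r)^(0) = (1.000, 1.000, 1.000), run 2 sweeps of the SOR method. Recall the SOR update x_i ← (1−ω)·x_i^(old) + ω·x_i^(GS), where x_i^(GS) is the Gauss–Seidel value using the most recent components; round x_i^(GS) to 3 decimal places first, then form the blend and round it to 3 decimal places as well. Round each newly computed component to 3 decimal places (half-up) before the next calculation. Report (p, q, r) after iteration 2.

(1.053, 0.321, 0.047)

Iteration 1:
  p: GS value = (7 - (-3)·1.000 - (2.9)·1.000) / (8.9) = 0.798;  p ← (1−ω)·1.000 + ω·0.798 = 0.717
  q: GS value = (-1 - (-3)·0.717 - (-1)·1.000) / (7) = 0.307;  q ← (1−ω)·1.000 + ω·0.307 = 0.030
  r: GS value = (2 - (3.7)·0.717 - (-3)·0.030) / (8.7) = -0.065;  r ← (1−ω)·1.000 + ω·-0.065 = -0.491
Iteration 2:
  p: GS value = (7 - (-3)·0.030 - (2.9)·-0.491) / (8.9) = 0.957;  p ← (1−ω)·0.717 + ω·0.957 = 1.053
  q: GS value = (-1 - (-3)·1.053 - (-1)·-0.491) / (7) = 0.238;  q ← (1−ω)·0.030 + ω·0.238 = 0.321
  r: GS value = (2 - (3.7)·1.053 - (-3)·0.321) / (8.7) = -0.107;  r ← (1−ω)·-0.491 + ω·-0.107 = 0.047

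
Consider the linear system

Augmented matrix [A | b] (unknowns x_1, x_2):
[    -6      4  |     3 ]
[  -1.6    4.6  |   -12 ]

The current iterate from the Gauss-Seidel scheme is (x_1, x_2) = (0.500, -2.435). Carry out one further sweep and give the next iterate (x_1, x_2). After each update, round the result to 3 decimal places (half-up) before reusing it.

(-2.123, -3.347)

One sweep:
  x_1 = (3 - (4)·-2.435) / (-6) = -2.123
  x_2 = (-12 - (-1.6)·-2.123) / (4.6) = -3.347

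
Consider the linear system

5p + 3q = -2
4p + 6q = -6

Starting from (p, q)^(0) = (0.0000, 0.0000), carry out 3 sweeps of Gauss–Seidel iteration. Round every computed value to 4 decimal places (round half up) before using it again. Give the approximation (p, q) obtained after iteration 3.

(0.2160, -1.1440)

Iteration 1:
  p = (-2 - (3)·0.0000) / (5) = -0.4000
  q = (-6 - (4)·-0.4000) / (6) = -0.7333
Iteration 2:
  p = (-2 - (3)·-0.7333) / (5) = 0.0400
  q = (-6 - (4)·0.0400) / (6) = -1.0267
Iteration 3:
  p = (-2 - (3)·-1.0267) / (5) = 0.2160
  q = (-6 - (4)·0.2160) / (6) = -1.1440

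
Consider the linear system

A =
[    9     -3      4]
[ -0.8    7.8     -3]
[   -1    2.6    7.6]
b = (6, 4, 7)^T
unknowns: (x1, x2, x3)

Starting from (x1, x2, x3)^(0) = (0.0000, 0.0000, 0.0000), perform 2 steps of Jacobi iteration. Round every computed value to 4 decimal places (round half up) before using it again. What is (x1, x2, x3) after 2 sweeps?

(0.4282, 0.9355, 0.8333)

Iteration 1:
  x1 = (6 - (-3)·0.0000 - (4)·0.0000) / (9) = 0.6667
  x2 = (4 - (-0.8)·0.0000 - (-3)·0.0000) / (7.8) = 0.5128
  x3 = (7 - (-1)·0.0000 - (2.6)·0.0000) / (7.6) = 0.9211
Iteration 2:
  x1 = (6 - (-3)·0.5128 - (4)·0.9211) / (9) = 0.4282
  x2 = (4 - (-0.8)·0.6667 - (-3)·0.9211) / (7.8) = 0.9355
  x3 = (7 - (-1)·0.6667 - (2.6)·0.5128) / (7.6) = 0.8333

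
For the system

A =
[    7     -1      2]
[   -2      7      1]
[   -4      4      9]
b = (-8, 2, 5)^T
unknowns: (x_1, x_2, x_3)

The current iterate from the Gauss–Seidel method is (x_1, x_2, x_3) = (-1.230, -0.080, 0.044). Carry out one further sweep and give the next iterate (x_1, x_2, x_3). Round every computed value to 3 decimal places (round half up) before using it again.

One sweep:
  x_1 = (-8 - (-1)·-0.080 - (2)·0.044) / (7) = -1.167
  x_2 = (2 - (-2)·-1.167 - (1)·0.044) / (7) = -0.054
  x_3 = (5 - (-4)·-1.167 - (4)·-0.054) / (9) = 0.061

(-1.167, -0.054, 0.061)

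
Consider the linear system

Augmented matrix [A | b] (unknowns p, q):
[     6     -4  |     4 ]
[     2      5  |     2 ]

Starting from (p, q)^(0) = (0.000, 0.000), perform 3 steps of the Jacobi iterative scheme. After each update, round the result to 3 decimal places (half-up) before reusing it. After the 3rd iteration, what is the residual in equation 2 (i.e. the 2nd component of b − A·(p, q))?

0.355

Iteration 1:
  p = (4 - (-4)·0.000) / (6) = 0.667
  q = (2 - (2)·0.000) / (5) = 0.400
Iteration 2:
  p = (4 - (-4)·0.400) / (6) = 0.933
  q = (2 - (2)·0.667) / (5) = 0.133
Iteration 3:
  p = (4 - (-4)·0.133) / (6) = 0.755
  q = (2 - (2)·0.933) / (5) = 0.027
Residual b − A·x = (-0.422, 0.355)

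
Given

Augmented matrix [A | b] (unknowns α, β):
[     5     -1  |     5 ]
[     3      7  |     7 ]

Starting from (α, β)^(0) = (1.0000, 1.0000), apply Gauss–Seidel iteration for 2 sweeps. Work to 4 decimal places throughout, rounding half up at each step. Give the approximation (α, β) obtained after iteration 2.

Iteration 1:
  α = (5 - (-1)·1.0000) / (5) = 1.2000
  β = (7 - (3)·1.2000) / (7) = 0.4857
Iteration 2:
  α = (5 - (-1)·0.4857) / (5) = 1.0971
  β = (7 - (3)·1.0971) / (7) = 0.5298

(1.0971, 0.5298)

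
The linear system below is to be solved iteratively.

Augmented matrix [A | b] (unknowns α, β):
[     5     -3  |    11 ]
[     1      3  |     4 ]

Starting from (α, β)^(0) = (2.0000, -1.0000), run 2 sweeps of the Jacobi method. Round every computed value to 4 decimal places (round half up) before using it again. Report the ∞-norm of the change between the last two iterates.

1.0000

Iteration 1:
  α = (11 - (-3)·-1.0000) / (5) = 1.6000
  β = (4 - (1)·2.0000) / (3) = 0.6667
Iteration 2:
  α = (11 - (-3)·0.6667) / (5) = 2.6000
  β = (4 - (1)·1.6000) / (3) = 0.8000
Change: (1.0000, 0.1333) → max |·| = 1.0000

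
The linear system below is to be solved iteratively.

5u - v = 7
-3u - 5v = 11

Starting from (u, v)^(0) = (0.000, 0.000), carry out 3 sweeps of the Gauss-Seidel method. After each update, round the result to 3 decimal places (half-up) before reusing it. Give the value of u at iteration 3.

0.865

Iteration 1:
  u = (7 - (-1)·0.000) / (5) = 1.400
  v = (11 - (-3)·1.400) / (-5) = -3.040
Iteration 2:
  u = (7 - (-1)·-3.040) / (5) = 0.792
  v = (11 - (-3)·0.792) / (-5) = -2.675
Iteration 3:
  u = (7 - (-1)·-2.675) / (5) = 0.865
  v = (11 - (-3)·0.865) / (-5) = -2.719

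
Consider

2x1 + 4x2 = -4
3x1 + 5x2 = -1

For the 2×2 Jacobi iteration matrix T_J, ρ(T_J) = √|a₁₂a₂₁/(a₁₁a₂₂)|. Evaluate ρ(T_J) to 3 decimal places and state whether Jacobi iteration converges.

a₁₂a₂₁/(a₁₁a₂₂) = (4)·(3) / ((2)·(5)) = 1.200000
ρ = √|1.200000| = √1.200000 = 1.095
ρ > 1, so Jacobi diverges

1.095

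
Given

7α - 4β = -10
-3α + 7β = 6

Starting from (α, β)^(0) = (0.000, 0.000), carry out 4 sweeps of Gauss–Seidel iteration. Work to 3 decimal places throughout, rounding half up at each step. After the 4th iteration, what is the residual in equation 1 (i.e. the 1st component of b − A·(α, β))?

0.014

Iteration 1:
  α = (-10 - (-4)·0.000) / (7) = -1.429
  β = (6 - (-3)·-1.429) / (7) = 0.245
Iteration 2:
  α = (-10 - (-4)·0.245) / (7) = -1.289
  β = (6 - (-3)·-1.289) / (7) = 0.305
Iteration 3:
  α = (-10 - (-4)·0.305) / (7) = -1.254
  β = (6 - (-3)·-1.254) / (7) = 0.320
Iteration 4:
  α = (-10 - (-4)·0.320) / (7) = -1.246
  β = (6 - (-3)·-1.246) / (7) = 0.323
Residual b − A·x = (0.014, 0.001)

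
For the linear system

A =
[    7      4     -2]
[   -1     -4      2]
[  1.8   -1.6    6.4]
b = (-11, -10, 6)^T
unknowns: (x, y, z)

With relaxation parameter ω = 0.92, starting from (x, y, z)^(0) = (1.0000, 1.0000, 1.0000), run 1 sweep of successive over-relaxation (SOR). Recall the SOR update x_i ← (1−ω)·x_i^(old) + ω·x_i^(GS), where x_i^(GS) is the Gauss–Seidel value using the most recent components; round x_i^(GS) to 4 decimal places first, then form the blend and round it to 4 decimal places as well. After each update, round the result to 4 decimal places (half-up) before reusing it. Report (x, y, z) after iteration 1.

(-1.6285, 3.2145, 2.1032)

Iteration 1:
  x: GS value = (-11 - (4)·1.0000 - (-2)·1.0000) / (7) = -1.8571;  x ← (1−ω)·1.0000 + ω·-1.8571 = -1.6285
  y: GS value = (-10 - (-1)·-1.6285 - (2)·1.0000) / (-4) = 3.4071;  y ← (1−ω)·1.0000 + ω·3.4071 = 3.2145
  z: GS value = (6 - (1.8)·-1.6285 - (-1.6)·3.2145) / (6.4) = 2.1991;  z ← (1−ω)·1.0000 + ω·2.1991 = 2.1032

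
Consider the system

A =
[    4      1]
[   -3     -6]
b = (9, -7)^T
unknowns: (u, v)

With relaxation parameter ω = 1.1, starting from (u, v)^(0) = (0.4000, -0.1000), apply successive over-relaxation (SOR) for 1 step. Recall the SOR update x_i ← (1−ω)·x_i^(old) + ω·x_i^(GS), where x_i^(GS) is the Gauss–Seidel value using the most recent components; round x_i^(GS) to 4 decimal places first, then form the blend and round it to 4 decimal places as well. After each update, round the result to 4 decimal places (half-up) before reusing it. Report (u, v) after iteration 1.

(2.4625, -0.0611)

Iteration 1:
  u: GS value = (9 - (1)·-0.1000) / (4) = 2.2750;  u ← (1−ω)·0.4000 + ω·2.2750 = 2.4625
  v: GS value = (-7 - (-3)·2.4625) / (-6) = -0.0646;  v ← (1−ω)·-0.1000 + ω·-0.0646 = -0.0611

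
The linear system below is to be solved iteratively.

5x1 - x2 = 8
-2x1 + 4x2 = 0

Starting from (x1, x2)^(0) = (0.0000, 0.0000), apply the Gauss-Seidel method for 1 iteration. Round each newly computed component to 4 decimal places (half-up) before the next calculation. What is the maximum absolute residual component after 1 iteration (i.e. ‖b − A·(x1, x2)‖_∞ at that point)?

Iteration 1:
  x1 = (8 - (-1)·0.0000) / (5) = 1.6000
  x2 = (0 - (-2)·1.6000) / (4) = 0.8000
Residual b − A·x = (0.8000, 0.0000); ∞-norm = 0.8000

0.8000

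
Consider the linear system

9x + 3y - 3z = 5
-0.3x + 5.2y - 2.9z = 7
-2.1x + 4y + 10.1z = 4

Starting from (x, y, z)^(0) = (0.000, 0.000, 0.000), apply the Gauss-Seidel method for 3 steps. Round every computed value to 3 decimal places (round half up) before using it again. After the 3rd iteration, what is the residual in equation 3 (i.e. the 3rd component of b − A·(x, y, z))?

Iteration 1:
  x = (5 - (3)·0.000 - (-3)·0.000) / (9) = 0.556
  y = (7 - (-0.3)·0.556 - (-2.9)·0.000) / (5.2) = 1.378
  z = (4 - (-2.1)·0.556 - (4)·1.378) / (10.1) = -0.034
Iteration 2:
  x = (5 - (3)·1.378 - (-3)·-0.034) / (9) = 0.085
  y = (7 - (-0.3)·0.085 - (-2.9)·-0.034) / (5.2) = 1.332
  z = (4 - (-2.1)·0.085 - (4)·1.332) / (10.1) = -0.114
Iteration 3:
  x = (5 - (3)·1.332 - (-3)·-0.114) / (9) = 0.074
  y = (7 - (-0.3)·0.074 - (-2.9)·-0.114) / (5.2) = 1.287
  z = (4 - (-2.1)·0.074 - (4)·1.287) / (10.1) = -0.098
Residual b − A·x = (0.179, 0.046, -0.003)

-0.003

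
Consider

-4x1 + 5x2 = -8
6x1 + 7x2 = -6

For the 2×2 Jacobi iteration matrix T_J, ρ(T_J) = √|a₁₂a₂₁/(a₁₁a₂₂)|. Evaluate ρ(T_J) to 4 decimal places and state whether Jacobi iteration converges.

a₁₂a₂₁/(a₁₁a₂₂) = (5)·(6) / ((-4)·(7)) = -1.071429
ρ = √|-1.071429| = √1.071429 = 1.0351
ρ > 1, so Jacobi diverges

1.0351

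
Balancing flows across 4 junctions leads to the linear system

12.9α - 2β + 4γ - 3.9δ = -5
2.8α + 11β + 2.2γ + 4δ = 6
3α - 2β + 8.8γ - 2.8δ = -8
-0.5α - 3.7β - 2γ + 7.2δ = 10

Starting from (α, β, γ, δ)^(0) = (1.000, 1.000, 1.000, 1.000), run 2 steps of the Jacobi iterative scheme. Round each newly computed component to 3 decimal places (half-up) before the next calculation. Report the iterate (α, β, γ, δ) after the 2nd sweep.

(0.469, -0.071, -0.173, 1.036)

Iteration 1:
  α = (-5 - (-2)·1.000 - (4)·1.000 - (-3.9)·1.000) / (12.9) = -0.240
  β = (6 - (2.8)·1.000 - (2.2)·1.000 - (4)·1.000) / (11) = -0.273
  γ = (-8 - (3)·1.000 - (-2)·1.000 - (-2.8)·1.000) / (8.8) = -0.705
  δ = (10 - (-0.5)·1.000 - (-3.7)·1.000 - (-2)·1.000) / (7.2) = 2.250
Iteration 2:
  α = (-5 - (-2)·-0.273 - (4)·-0.705 - (-3.9)·2.250) / (12.9) = 0.469
  β = (6 - (2.8)·-0.240 - (2.2)·-0.705 - (4)·2.250) / (11) = -0.071
  γ = (-8 - (3)·-0.240 - (-2)·-0.273 - (-2.8)·2.250) / (8.8) = -0.173
  δ = (10 - (-0.5)·-0.240 - (-3.7)·-0.273 - (-2)·-0.705) / (7.2) = 1.036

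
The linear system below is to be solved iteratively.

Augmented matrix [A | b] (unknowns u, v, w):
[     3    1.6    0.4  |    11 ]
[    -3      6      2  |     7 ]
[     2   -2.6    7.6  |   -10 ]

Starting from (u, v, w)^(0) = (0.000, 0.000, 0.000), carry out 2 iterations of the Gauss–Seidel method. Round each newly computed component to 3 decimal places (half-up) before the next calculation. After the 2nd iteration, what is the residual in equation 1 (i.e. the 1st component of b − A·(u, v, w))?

0.366

Iteration 1:
  u = (11 - (1.6)·0.000 - (0.4)·0.000) / (3) = 3.667
  v = (7 - (-3)·3.667 - (2)·0.000) / (6) = 3.000
  w = (-10 - (2)·3.667 - (-2.6)·3.000) / (7.6) = -1.254
Iteration 2:
  u = (11 - (1.6)·3.000 - (0.4)·-1.254) / (3) = 2.234
  v = (7 - (-3)·2.234 - (2)·-1.254) / (6) = 2.702
  w = (-10 - (2)·2.234 - (-2.6)·2.702) / (7.6) = -0.979
Residual b − A·x = (0.366, -0.552, -0.002)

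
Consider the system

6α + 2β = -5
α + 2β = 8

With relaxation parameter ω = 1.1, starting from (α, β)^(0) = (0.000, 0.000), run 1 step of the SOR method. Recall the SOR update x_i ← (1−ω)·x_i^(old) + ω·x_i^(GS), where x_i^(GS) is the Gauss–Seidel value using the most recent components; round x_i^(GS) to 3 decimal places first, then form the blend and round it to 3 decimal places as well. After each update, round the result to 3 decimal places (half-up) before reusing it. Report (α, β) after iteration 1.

Iteration 1:
  α: GS value = (-5 - (2)·0.000) / (6) = -0.833;  α ← (1−ω)·0.000 + ω·-0.833 = -0.916
  β: GS value = (8 - (1)·-0.916) / (2) = 4.458;  β ← (1−ω)·0.000 + ω·4.458 = 4.904

(-0.916, 4.904)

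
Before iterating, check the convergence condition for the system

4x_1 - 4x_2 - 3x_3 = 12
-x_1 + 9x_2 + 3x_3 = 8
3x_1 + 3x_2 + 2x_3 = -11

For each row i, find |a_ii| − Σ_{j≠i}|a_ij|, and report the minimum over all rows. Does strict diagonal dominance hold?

-4

row 1: |4| − (4+3) = -3
row 2: |9| − (1+3) = 5
row 3: |2| − (3+3) = -4
minimum over rows = -4 → not strictly diagonally dominant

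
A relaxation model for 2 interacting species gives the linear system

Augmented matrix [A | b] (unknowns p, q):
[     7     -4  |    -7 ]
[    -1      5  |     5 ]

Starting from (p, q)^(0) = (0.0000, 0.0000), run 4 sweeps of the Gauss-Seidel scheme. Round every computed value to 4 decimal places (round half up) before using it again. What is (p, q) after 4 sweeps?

(-0.4846, 0.9031)

Iteration 1:
  p = (-7 - (-4)·0.0000) / (7) = -1.0000
  q = (5 - (-1)·-1.0000) / (5) = 0.8000
Iteration 2:
  p = (-7 - (-4)·0.8000) / (7) = -0.5429
  q = (5 - (-1)·-0.5429) / (5) = 0.8914
Iteration 3:
  p = (-7 - (-4)·0.8914) / (7) = -0.4906
  q = (5 - (-1)·-0.4906) / (5) = 0.9019
Iteration 4:
  p = (-7 - (-4)·0.9019) / (7) = -0.4846
  q = (5 - (-1)·-0.4846) / (5) = 0.9031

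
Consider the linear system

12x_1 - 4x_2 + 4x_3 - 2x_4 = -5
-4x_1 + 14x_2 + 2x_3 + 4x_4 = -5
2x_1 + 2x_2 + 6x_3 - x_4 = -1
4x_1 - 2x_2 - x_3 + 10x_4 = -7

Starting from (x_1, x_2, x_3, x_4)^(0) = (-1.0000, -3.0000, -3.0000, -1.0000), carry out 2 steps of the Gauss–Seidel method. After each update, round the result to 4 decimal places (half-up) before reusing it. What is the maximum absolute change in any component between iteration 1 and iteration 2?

0.4935

Iteration 1:
  x_1 = (-5 - (-4)·-3.0000 - (4)·-3.0000 - (-2)·-1.0000) / (12) = -0.5833
  x_2 = (-5 - (-4)·-0.5833 - (2)·-3.0000 - (4)·-1.0000) / (14) = 0.1905
  x_3 = (-1 - (2)·-0.5833 - (2)·0.1905 - (-1)·-1.0000) / (6) = -0.2024
  x_4 = (-7 - (4)·-0.5833 - (-2)·0.1905 - (-1)·-0.2024) / (10) = -0.4488
Iteration 2:
  x_1 = (-5 - (-4)·0.1905 - (4)·-0.2024 - (-2)·-0.4488) / (12) = -0.3605
  x_2 = (-5 - (-4)·-0.3605 - (2)·-0.2024 - (4)·-0.4488) / (14) = -0.3030
  x_3 = (-1 - (2)·-0.3605 - (2)·-0.3030 - (-1)·-0.4488) / (6) = -0.0203
  x_4 = (-7 - (4)·-0.3605 - (-2)·-0.3030 - (-1)·-0.0203) / (10) = -0.6184
Change: (0.2228, -0.4935, 0.1821, -0.1696) → max |·| = 0.4935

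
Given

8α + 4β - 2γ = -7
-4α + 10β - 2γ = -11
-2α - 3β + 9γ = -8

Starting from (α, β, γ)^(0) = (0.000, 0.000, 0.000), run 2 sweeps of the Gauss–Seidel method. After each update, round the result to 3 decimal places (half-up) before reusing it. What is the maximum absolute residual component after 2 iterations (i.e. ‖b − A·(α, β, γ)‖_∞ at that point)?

Iteration 1:
  α = (-7 - (4)·0.000 - (-2)·0.000) / (8) = -0.875
  β = (-11 - (-4)·-0.875 - (-2)·0.000) / (10) = -1.450
  γ = (-8 - (-2)·-0.875 - (-3)·-1.450) / (9) = -1.567
Iteration 2:
  α = (-7 - (4)·-1.450 - (-2)·-1.567) / (8) = -0.542
  β = (-11 - (-4)·-0.542 - (-2)·-1.567) / (10) = -1.630
  γ = (-8 - (-2)·-0.542 - (-3)·-1.630) / (9) = -1.553
Residual b − A·x = (0.750, 0.026, 0.003); ∞-norm = 0.750

0.750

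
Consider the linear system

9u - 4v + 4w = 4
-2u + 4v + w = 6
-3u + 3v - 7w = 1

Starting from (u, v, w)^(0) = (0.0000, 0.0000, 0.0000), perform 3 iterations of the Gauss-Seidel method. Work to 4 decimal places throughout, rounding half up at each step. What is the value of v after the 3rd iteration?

2.0361

Iteration 1:
  u = (4 - (-4)·0.0000 - (4)·0.0000) / (9) = 0.4444
  v = (6 - (-2)·0.4444 - (1)·0.0000) / (4) = 1.7222
  w = (1 - (-3)·0.4444 - (3)·1.7222) / (-7) = 0.4048
Iteration 2:
  u = (4 - (-4)·1.7222 - (4)·0.4048) / (9) = 1.0300
  v = (6 - (-2)·1.0300 - (1)·0.4048) / (4) = 1.9138
  w = (1 - (-3)·1.0300 - (3)·1.9138) / (-7) = 0.2359
Iteration 3:
  u = (4 - (-4)·1.9138 - (4)·0.2359) / (9) = 1.1902
  v = (6 - (-2)·1.1902 - (1)·0.2359) / (4) = 2.0361
  w = (1 - (-3)·1.1902 - (3)·2.0361) / (-7) = 0.2197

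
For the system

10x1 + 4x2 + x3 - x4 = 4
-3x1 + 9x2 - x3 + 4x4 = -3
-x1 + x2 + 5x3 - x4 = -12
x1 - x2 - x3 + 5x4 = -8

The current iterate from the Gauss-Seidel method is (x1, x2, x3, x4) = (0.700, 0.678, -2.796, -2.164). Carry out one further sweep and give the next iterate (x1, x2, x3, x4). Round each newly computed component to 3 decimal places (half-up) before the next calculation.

(0.192, 0.382, -2.871, -2.136)

One sweep:
  x1 = (4 - (4)·0.678 - (1)·-2.796 - (-1)·-2.164) / (10) = 0.192
  x2 = (-3 - (-3)·0.192 - (-1)·-2.796 - (4)·-2.164) / (9) = 0.382
  x3 = (-12 - (-1)·0.192 - (1)·0.382 - (-1)·-2.164) / (5) = -2.871
  x4 = (-8 - (1)·0.192 - (-1)·0.382 - (-1)·-2.871) / (5) = -2.136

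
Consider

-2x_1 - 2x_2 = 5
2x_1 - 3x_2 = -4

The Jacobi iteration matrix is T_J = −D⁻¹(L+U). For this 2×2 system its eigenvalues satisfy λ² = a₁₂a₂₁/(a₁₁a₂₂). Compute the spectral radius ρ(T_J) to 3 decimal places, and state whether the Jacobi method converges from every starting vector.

0.816

a₁₂a₂₁/(a₁₁a₂₂) = (-2)·(2) / ((-2)·(-3)) = -0.666667
ρ = √|-0.666667| = √0.666667 = 0.816
ρ < 1, so Jacobi converges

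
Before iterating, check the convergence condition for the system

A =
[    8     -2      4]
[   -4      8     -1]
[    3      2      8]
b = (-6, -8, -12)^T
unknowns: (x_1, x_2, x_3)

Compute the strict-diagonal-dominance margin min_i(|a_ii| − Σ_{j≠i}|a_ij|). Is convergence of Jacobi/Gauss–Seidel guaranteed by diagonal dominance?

2

row 1: |8| − (2+4) = 2
row 2: |8| − (4+1) = 3
row 3: |8| − (3+2) = 3
minimum over rows = 2 → strictly diagonally dominant (convergence guaranteed)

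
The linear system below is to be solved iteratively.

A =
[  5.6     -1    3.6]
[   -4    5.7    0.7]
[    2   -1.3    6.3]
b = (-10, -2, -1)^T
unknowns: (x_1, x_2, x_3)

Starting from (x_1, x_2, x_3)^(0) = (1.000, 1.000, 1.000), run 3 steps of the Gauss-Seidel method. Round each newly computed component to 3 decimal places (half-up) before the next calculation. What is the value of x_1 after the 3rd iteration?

-2.229

Iteration 1:
  x_1 = (-10 - (-1)·1.000 - (3.6)·1.000) / (5.6) = -2.250
  x_2 = (-2 - (-4)·-2.250 - (0.7)·1.000) / (5.7) = -2.053
  x_3 = (-1 - (2)·-2.250 - (-1.3)·-2.053) / (6.3) = 0.132
Iteration 2:
  x_1 = (-10 - (-1)·-2.053 - (3.6)·0.132) / (5.6) = -2.237
  x_2 = (-2 - (-4)·-2.237 - (0.7)·0.132) / (5.7) = -1.937
  x_3 = (-1 - (2)·-2.237 - (-1.3)·-1.937) / (6.3) = 0.152
Iteration 3:
  x_1 = (-10 - (-1)·-1.937 - (3.6)·0.152) / (5.6) = -2.229
  x_2 = (-2 - (-4)·-2.229 - (0.7)·0.152) / (5.7) = -1.934
  x_3 = (-1 - (2)·-2.229 - (-1.3)·-1.934) / (6.3) = 0.150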